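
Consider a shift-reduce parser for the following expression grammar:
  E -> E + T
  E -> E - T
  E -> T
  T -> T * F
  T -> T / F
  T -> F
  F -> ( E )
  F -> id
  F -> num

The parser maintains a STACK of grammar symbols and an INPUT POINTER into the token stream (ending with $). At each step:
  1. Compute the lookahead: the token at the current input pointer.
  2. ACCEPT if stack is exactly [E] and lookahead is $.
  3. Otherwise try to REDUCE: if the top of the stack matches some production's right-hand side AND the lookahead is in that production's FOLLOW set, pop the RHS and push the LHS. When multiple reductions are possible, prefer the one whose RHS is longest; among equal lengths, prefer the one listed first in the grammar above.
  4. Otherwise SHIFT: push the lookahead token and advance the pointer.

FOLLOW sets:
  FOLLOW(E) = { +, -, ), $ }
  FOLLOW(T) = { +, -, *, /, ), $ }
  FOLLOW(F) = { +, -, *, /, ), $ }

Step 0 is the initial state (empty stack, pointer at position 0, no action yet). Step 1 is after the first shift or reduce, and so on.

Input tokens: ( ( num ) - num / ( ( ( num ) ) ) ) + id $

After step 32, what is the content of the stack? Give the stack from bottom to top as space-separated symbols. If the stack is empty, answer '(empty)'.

Answer: ( E - T / F

Derivation:
Step 1: shift (. Stack=[(] ptr=1 lookahead=( remaining=[( num ) - num / ( ( ( num ) ) ) ) + id $]
Step 2: shift (. Stack=[( (] ptr=2 lookahead=num remaining=[num ) - num / ( ( ( num ) ) ) ) + id $]
Step 3: shift num. Stack=[( ( num] ptr=3 lookahead=) remaining=[) - num / ( ( ( num ) ) ) ) + id $]
Step 4: reduce F->num. Stack=[( ( F] ptr=3 lookahead=) remaining=[) - num / ( ( ( num ) ) ) ) + id $]
Step 5: reduce T->F. Stack=[( ( T] ptr=3 lookahead=) remaining=[) - num / ( ( ( num ) ) ) ) + id $]
Step 6: reduce E->T. Stack=[( ( E] ptr=3 lookahead=) remaining=[) - num / ( ( ( num ) ) ) ) + id $]
Step 7: shift ). Stack=[( ( E )] ptr=4 lookahead=- remaining=[- num / ( ( ( num ) ) ) ) + id $]
Step 8: reduce F->( E ). Stack=[( F] ptr=4 lookahead=- remaining=[- num / ( ( ( num ) ) ) ) + id $]
Step 9: reduce T->F. Stack=[( T] ptr=4 lookahead=- remaining=[- num / ( ( ( num ) ) ) ) + id $]
Step 10: reduce E->T. Stack=[( E] ptr=4 lookahead=- remaining=[- num / ( ( ( num ) ) ) ) + id $]
Step 11: shift -. Stack=[( E -] ptr=5 lookahead=num remaining=[num / ( ( ( num ) ) ) ) + id $]
Step 12: shift num. Stack=[( E - num] ptr=6 lookahead=/ remaining=[/ ( ( ( num ) ) ) ) + id $]
Step 13: reduce F->num. Stack=[( E - F] ptr=6 lookahead=/ remaining=[/ ( ( ( num ) ) ) ) + id $]
Step 14: reduce T->F. Stack=[( E - T] ptr=6 lookahead=/ remaining=[/ ( ( ( num ) ) ) ) + id $]
Step 15: shift /. Stack=[( E - T /] ptr=7 lookahead=( remaining=[( ( ( num ) ) ) ) + id $]
Step 16: shift (. Stack=[( E - T / (] ptr=8 lookahead=( remaining=[( ( num ) ) ) ) + id $]
Step 17: shift (. Stack=[( E - T / ( (] ptr=9 lookahead=( remaining=[( num ) ) ) ) + id $]
Step 18: shift (. Stack=[( E - T / ( ( (] ptr=10 lookahead=num remaining=[num ) ) ) ) + id $]
Step 19: shift num. Stack=[( E - T / ( ( ( num] ptr=11 lookahead=) remaining=[) ) ) ) + id $]
Step 20: reduce F->num. Stack=[( E - T / ( ( ( F] ptr=11 lookahead=) remaining=[) ) ) ) + id $]
Step 21: reduce T->F. Stack=[( E - T / ( ( ( T] ptr=11 lookahead=) remaining=[) ) ) ) + id $]
Step 22: reduce E->T. Stack=[( E - T / ( ( ( E] ptr=11 lookahead=) remaining=[) ) ) ) + id $]
Step 23: shift ). Stack=[( E - T / ( ( ( E )] ptr=12 lookahead=) remaining=[) ) ) + id $]
Step 24: reduce F->( E ). Stack=[( E - T / ( ( F] ptr=12 lookahead=) remaining=[) ) ) + id $]
Step 25: reduce T->F. Stack=[( E - T / ( ( T] ptr=12 lookahead=) remaining=[) ) ) + id $]
Step 26: reduce E->T. Stack=[( E - T / ( ( E] ptr=12 lookahead=) remaining=[) ) ) + id $]
Step 27: shift ). Stack=[( E - T / ( ( E )] ptr=13 lookahead=) remaining=[) ) + id $]
Step 28: reduce F->( E ). Stack=[( E - T / ( F] ptr=13 lookahead=) remaining=[) ) + id $]
Step 29: reduce T->F. Stack=[( E - T / ( T] ptr=13 lookahead=) remaining=[) ) + id $]
Step 30: reduce E->T. Stack=[( E - T / ( E] ptr=13 lookahead=) remaining=[) ) + id $]
Step 31: shift ). Stack=[( E - T / ( E )] ptr=14 lookahead=) remaining=[) + id $]
Step 32: reduce F->( E ). Stack=[( E - T / F] ptr=14 lookahead=) remaining=[) + id $]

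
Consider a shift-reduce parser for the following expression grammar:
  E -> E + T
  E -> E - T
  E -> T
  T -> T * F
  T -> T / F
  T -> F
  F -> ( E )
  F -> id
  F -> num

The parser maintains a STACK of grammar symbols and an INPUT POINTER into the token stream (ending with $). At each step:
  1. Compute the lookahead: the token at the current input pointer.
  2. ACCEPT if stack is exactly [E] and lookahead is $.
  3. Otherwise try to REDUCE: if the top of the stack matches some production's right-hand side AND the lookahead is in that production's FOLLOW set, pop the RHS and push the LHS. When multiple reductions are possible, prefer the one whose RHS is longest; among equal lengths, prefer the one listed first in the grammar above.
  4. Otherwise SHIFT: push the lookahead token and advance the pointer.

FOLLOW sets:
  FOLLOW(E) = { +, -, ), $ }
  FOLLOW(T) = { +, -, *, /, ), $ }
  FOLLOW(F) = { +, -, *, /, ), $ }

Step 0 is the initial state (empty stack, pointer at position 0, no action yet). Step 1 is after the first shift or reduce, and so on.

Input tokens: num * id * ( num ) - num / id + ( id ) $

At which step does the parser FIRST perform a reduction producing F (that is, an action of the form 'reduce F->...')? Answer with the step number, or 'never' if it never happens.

Step 1: shift num. Stack=[num] ptr=1 lookahead=* remaining=[* id * ( num ) - num / id + ( id ) $]
Step 2: reduce F->num. Stack=[F] ptr=1 lookahead=* remaining=[* id * ( num ) - num / id + ( id ) $]

Answer: 2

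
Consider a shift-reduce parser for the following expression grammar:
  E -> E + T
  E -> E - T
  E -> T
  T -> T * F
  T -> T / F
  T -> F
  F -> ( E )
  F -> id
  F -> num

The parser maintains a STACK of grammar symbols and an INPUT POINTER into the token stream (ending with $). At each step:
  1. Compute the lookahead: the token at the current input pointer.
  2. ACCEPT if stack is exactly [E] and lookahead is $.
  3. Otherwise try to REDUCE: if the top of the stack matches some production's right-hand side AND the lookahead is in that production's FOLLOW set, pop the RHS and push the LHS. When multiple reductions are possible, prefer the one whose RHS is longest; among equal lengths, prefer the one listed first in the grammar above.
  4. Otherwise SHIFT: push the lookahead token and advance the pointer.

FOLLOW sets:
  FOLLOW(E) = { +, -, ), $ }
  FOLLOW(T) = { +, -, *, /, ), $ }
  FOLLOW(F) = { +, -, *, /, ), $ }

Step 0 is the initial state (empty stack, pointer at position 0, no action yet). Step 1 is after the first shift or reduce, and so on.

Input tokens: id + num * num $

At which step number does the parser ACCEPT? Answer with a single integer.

Step 1: shift id. Stack=[id] ptr=1 lookahead=+ remaining=[+ num * num $]
Step 2: reduce F->id. Stack=[F] ptr=1 lookahead=+ remaining=[+ num * num $]
Step 3: reduce T->F. Stack=[T] ptr=1 lookahead=+ remaining=[+ num * num $]
Step 4: reduce E->T. Stack=[E] ptr=1 lookahead=+ remaining=[+ num * num $]
Step 5: shift +. Stack=[E +] ptr=2 lookahead=num remaining=[num * num $]
Step 6: shift num. Stack=[E + num] ptr=3 lookahead=* remaining=[* num $]
Step 7: reduce F->num. Stack=[E + F] ptr=3 lookahead=* remaining=[* num $]
Step 8: reduce T->F. Stack=[E + T] ptr=3 lookahead=* remaining=[* num $]
Step 9: shift *. Stack=[E + T *] ptr=4 lookahead=num remaining=[num $]
Step 10: shift num. Stack=[E + T * num] ptr=5 lookahead=$ remaining=[$]
Step 11: reduce F->num. Stack=[E + T * F] ptr=5 lookahead=$ remaining=[$]
Step 12: reduce T->T * F. Stack=[E + T] ptr=5 lookahead=$ remaining=[$]
Step 13: reduce E->E + T. Stack=[E] ptr=5 lookahead=$ remaining=[$]
Step 14: accept. Stack=[E] ptr=5 lookahead=$ remaining=[$]

Answer: 14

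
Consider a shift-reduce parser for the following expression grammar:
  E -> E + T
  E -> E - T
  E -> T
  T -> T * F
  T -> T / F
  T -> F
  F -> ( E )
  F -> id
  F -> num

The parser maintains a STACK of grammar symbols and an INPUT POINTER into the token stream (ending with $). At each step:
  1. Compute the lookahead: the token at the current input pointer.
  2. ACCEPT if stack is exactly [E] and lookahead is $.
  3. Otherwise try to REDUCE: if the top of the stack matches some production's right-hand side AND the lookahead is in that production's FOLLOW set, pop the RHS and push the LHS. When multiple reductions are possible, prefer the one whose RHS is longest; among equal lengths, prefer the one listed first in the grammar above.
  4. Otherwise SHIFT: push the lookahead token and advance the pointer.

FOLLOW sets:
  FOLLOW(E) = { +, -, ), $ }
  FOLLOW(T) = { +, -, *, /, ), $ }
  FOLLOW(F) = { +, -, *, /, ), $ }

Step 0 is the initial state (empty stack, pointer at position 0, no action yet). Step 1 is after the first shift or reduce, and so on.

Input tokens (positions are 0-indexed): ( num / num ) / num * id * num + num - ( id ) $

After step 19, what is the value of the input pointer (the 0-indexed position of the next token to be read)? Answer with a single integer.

Answer: 9

Derivation:
Step 1: shift (. Stack=[(] ptr=1 lookahead=num remaining=[num / num ) / num * id * num + num - ( id ) $]
Step 2: shift num. Stack=[( num] ptr=2 lookahead=/ remaining=[/ num ) / num * id * num + num - ( id ) $]
Step 3: reduce F->num. Stack=[( F] ptr=2 lookahead=/ remaining=[/ num ) / num * id * num + num - ( id ) $]
Step 4: reduce T->F. Stack=[( T] ptr=2 lookahead=/ remaining=[/ num ) / num * id * num + num - ( id ) $]
Step 5: shift /. Stack=[( T /] ptr=3 lookahead=num remaining=[num ) / num * id * num + num - ( id ) $]
Step 6: shift num. Stack=[( T / num] ptr=4 lookahead=) remaining=[) / num * id * num + num - ( id ) $]
Step 7: reduce F->num. Stack=[( T / F] ptr=4 lookahead=) remaining=[) / num * id * num + num - ( id ) $]
Step 8: reduce T->T / F. Stack=[( T] ptr=4 lookahead=) remaining=[) / num * id * num + num - ( id ) $]
Step 9: reduce E->T. Stack=[( E] ptr=4 lookahead=) remaining=[) / num * id * num + num - ( id ) $]
Step 10: shift ). Stack=[( E )] ptr=5 lookahead=/ remaining=[/ num * id * num + num - ( id ) $]
Step 11: reduce F->( E ). Stack=[F] ptr=5 lookahead=/ remaining=[/ num * id * num + num - ( id ) $]
Step 12: reduce T->F. Stack=[T] ptr=5 lookahead=/ remaining=[/ num * id * num + num - ( id ) $]
Step 13: shift /. Stack=[T /] ptr=6 lookahead=num remaining=[num * id * num + num - ( id ) $]
Step 14: shift num. Stack=[T / num] ptr=7 lookahead=* remaining=[* id * num + num - ( id ) $]
Step 15: reduce F->num. Stack=[T / F] ptr=7 lookahead=* remaining=[* id * num + num - ( id ) $]
Step 16: reduce T->T / F. Stack=[T] ptr=7 lookahead=* remaining=[* id * num + num - ( id ) $]
Step 17: shift *. Stack=[T *] ptr=8 lookahead=id remaining=[id * num + num - ( id ) $]
Step 18: shift id. Stack=[T * id] ptr=9 lookahead=* remaining=[* num + num - ( id ) $]
Step 19: reduce F->id. Stack=[T * F] ptr=9 lookahead=* remaining=[* num + num - ( id ) $]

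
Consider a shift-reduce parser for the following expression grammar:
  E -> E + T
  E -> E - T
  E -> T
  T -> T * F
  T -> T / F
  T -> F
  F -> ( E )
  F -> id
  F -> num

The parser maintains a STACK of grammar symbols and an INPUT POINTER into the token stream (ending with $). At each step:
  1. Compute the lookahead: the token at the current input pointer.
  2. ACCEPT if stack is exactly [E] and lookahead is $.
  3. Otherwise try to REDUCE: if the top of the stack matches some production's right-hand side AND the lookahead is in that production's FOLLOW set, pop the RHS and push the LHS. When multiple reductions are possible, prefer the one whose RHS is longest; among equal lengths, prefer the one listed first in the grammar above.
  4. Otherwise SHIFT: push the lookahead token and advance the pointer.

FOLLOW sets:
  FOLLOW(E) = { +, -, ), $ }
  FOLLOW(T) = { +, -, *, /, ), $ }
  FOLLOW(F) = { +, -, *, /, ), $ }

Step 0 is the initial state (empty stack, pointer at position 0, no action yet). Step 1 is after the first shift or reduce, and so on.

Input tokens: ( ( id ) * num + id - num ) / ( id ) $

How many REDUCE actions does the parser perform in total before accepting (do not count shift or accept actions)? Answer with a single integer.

Answer: 22

Derivation:
Step 1: shift (. Stack=[(] ptr=1 lookahead=( remaining=[( id ) * num + id - num ) / ( id ) $]
Step 2: shift (. Stack=[( (] ptr=2 lookahead=id remaining=[id ) * num + id - num ) / ( id ) $]
Step 3: shift id. Stack=[( ( id] ptr=3 lookahead=) remaining=[) * num + id - num ) / ( id ) $]
Step 4: reduce F->id. Stack=[( ( F] ptr=3 lookahead=) remaining=[) * num + id - num ) / ( id ) $]
Step 5: reduce T->F. Stack=[( ( T] ptr=3 lookahead=) remaining=[) * num + id - num ) / ( id ) $]
Step 6: reduce E->T. Stack=[( ( E] ptr=3 lookahead=) remaining=[) * num + id - num ) / ( id ) $]
Step 7: shift ). Stack=[( ( E )] ptr=4 lookahead=* remaining=[* num + id - num ) / ( id ) $]
Step 8: reduce F->( E ). Stack=[( F] ptr=4 lookahead=* remaining=[* num + id - num ) / ( id ) $]
Step 9: reduce T->F. Stack=[( T] ptr=4 lookahead=* remaining=[* num + id - num ) / ( id ) $]
Step 10: shift *. Stack=[( T *] ptr=5 lookahead=num remaining=[num + id - num ) / ( id ) $]
Step 11: shift num. Stack=[( T * num] ptr=6 lookahead=+ remaining=[+ id - num ) / ( id ) $]
Step 12: reduce F->num. Stack=[( T * F] ptr=6 lookahead=+ remaining=[+ id - num ) / ( id ) $]
Step 13: reduce T->T * F. Stack=[( T] ptr=6 lookahead=+ remaining=[+ id - num ) / ( id ) $]
Step 14: reduce E->T. Stack=[( E] ptr=6 lookahead=+ remaining=[+ id - num ) / ( id ) $]
Step 15: shift +. Stack=[( E +] ptr=7 lookahead=id remaining=[id - num ) / ( id ) $]
Step 16: shift id. Stack=[( E + id] ptr=8 lookahead=- remaining=[- num ) / ( id ) $]
Step 17: reduce F->id. Stack=[( E + F] ptr=8 lookahead=- remaining=[- num ) / ( id ) $]
Step 18: reduce T->F. Stack=[( E + T] ptr=8 lookahead=- remaining=[- num ) / ( id ) $]
Step 19: reduce E->E + T. Stack=[( E] ptr=8 lookahead=- remaining=[- num ) / ( id ) $]
Step 20: shift -. Stack=[( E -] ptr=9 lookahead=num remaining=[num ) / ( id ) $]
Step 21: shift num. Stack=[( E - num] ptr=10 lookahead=) remaining=[) / ( id ) $]
Step 22: reduce F->num. Stack=[( E - F] ptr=10 lookahead=) remaining=[) / ( id ) $]
Step 23: reduce T->F. Stack=[( E - T] ptr=10 lookahead=) remaining=[) / ( id ) $]
Step 24: reduce E->E - T. Stack=[( E] ptr=10 lookahead=) remaining=[) / ( id ) $]
Step 25: shift ). Stack=[( E )] ptr=11 lookahead=/ remaining=[/ ( id ) $]
Step 26: reduce F->( E ). Stack=[F] ptr=11 lookahead=/ remaining=[/ ( id ) $]
Step 27: reduce T->F. Stack=[T] ptr=11 lookahead=/ remaining=[/ ( id ) $]
Step 28: shift /. Stack=[T /] ptr=12 lookahead=( remaining=[( id ) $]
Step 29: shift (. Stack=[T / (] ptr=13 lookahead=id remaining=[id ) $]
Step 30: shift id. Stack=[T / ( id] ptr=14 lookahead=) remaining=[) $]
Step 31: reduce F->id. Stack=[T / ( F] ptr=14 lookahead=) remaining=[) $]
Step 32: reduce T->F. Stack=[T / ( T] ptr=14 lookahead=) remaining=[) $]
Step 33: reduce E->T. Stack=[T / ( E] ptr=14 lookahead=) remaining=[) $]
Step 34: shift ). Stack=[T / ( E )] ptr=15 lookahead=$ remaining=[$]
Step 35: reduce F->( E ). Stack=[T / F] ptr=15 lookahead=$ remaining=[$]
Step 36: reduce T->T / F. Stack=[T] ptr=15 lookahead=$ remaining=[$]
Step 37: reduce E->T. Stack=[E] ptr=15 lookahead=$ remaining=[$]
Step 38: accept. Stack=[E] ptr=15 lookahead=$ remaining=[$]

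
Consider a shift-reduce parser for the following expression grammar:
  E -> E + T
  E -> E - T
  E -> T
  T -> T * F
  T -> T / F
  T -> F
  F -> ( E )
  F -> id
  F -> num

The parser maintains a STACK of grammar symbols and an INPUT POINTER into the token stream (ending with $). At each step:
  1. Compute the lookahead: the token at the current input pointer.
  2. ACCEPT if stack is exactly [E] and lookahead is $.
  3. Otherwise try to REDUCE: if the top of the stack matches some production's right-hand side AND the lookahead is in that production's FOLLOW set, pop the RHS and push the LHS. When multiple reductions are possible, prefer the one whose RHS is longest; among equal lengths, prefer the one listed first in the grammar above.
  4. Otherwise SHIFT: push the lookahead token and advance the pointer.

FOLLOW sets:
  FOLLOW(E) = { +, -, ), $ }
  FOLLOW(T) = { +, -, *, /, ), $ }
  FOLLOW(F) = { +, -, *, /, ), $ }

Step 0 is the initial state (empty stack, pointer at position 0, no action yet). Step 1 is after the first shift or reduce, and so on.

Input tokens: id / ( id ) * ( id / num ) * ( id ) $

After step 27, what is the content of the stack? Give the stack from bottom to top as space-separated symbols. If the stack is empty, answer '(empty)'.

Step 1: shift id. Stack=[id] ptr=1 lookahead=/ remaining=[/ ( id ) * ( id / num ) * ( id ) $]
Step 2: reduce F->id. Stack=[F] ptr=1 lookahead=/ remaining=[/ ( id ) * ( id / num ) * ( id ) $]
Step 3: reduce T->F. Stack=[T] ptr=1 lookahead=/ remaining=[/ ( id ) * ( id / num ) * ( id ) $]
Step 4: shift /. Stack=[T /] ptr=2 lookahead=( remaining=[( id ) * ( id / num ) * ( id ) $]
Step 5: shift (. Stack=[T / (] ptr=3 lookahead=id remaining=[id ) * ( id / num ) * ( id ) $]
Step 6: shift id. Stack=[T / ( id] ptr=4 lookahead=) remaining=[) * ( id / num ) * ( id ) $]
Step 7: reduce F->id. Stack=[T / ( F] ptr=4 lookahead=) remaining=[) * ( id / num ) * ( id ) $]
Step 8: reduce T->F. Stack=[T / ( T] ptr=4 lookahead=) remaining=[) * ( id / num ) * ( id ) $]
Step 9: reduce E->T. Stack=[T / ( E] ptr=4 lookahead=) remaining=[) * ( id / num ) * ( id ) $]
Step 10: shift ). Stack=[T / ( E )] ptr=5 lookahead=* remaining=[* ( id / num ) * ( id ) $]
Step 11: reduce F->( E ). Stack=[T / F] ptr=5 lookahead=* remaining=[* ( id / num ) * ( id ) $]
Step 12: reduce T->T / F. Stack=[T] ptr=5 lookahead=* remaining=[* ( id / num ) * ( id ) $]
Step 13: shift *. Stack=[T *] ptr=6 lookahead=( remaining=[( id / num ) * ( id ) $]
Step 14: shift (. Stack=[T * (] ptr=7 lookahead=id remaining=[id / num ) * ( id ) $]
Step 15: shift id. Stack=[T * ( id] ptr=8 lookahead=/ remaining=[/ num ) * ( id ) $]
Step 16: reduce F->id. Stack=[T * ( F] ptr=8 lookahead=/ remaining=[/ num ) * ( id ) $]
Step 17: reduce T->F. Stack=[T * ( T] ptr=8 lookahead=/ remaining=[/ num ) * ( id ) $]
Step 18: shift /. Stack=[T * ( T /] ptr=9 lookahead=num remaining=[num ) * ( id ) $]
Step 19: shift num. Stack=[T * ( T / num] ptr=10 lookahead=) remaining=[) * ( id ) $]
Step 20: reduce F->num. Stack=[T * ( T / F] ptr=10 lookahead=) remaining=[) * ( id ) $]
Step 21: reduce T->T / F. Stack=[T * ( T] ptr=10 lookahead=) remaining=[) * ( id ) $]
Step 22: reduce E->T. Stack=[T * ( E] ptr=10 lookahead=) remaining=[) * ( id ) $]
Step 23: shift ). Stack=[T * ( E )] ptr=11 lookahead=* remaining=[* ( id ) $]
Step 24: reduce F->( E ). Stack=[T * F] ptr=11 lookahead=* remaining=[* ( id ) $]
Step 25: reduce T->T * F. Stack=[T] ptr=11 lookahead=* remaining=[* ( id ) $]
Step 26: shift *. Stack=[T *] ptr=12 lookahead=( remaining=[( id ) $]
Step 27: shift (. Stack=[T * (] ptr=13 lookahead=id remaining=[id ) $]

Answer: T * (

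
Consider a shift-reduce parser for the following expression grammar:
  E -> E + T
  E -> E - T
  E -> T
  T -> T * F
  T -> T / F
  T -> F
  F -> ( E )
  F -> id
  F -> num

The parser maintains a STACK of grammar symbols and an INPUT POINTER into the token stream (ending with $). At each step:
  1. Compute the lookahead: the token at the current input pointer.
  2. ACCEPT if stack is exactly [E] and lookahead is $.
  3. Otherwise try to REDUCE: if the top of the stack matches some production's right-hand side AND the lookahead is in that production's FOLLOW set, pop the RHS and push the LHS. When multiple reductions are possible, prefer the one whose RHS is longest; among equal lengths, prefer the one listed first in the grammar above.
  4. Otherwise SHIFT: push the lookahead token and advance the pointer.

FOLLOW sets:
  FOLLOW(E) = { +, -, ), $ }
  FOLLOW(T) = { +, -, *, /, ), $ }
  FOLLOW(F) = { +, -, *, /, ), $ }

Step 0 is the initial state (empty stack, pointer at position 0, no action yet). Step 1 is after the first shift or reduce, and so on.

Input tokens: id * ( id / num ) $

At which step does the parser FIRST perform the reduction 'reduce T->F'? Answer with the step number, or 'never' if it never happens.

Answer: 3

Derivation:
Step 1: shift id. Stack=[id] ptr=1 lookahead=* remaining=[* ( id / num ) $]
Step 2: reduce F->id. Stack=[F] ptr=1 lookahead=* remaining=[* ( id / num ) $]
Step 3: reduce T->F. Stack=[T] ptr=1 lookahead=* remaining=[* ( id / num ) $]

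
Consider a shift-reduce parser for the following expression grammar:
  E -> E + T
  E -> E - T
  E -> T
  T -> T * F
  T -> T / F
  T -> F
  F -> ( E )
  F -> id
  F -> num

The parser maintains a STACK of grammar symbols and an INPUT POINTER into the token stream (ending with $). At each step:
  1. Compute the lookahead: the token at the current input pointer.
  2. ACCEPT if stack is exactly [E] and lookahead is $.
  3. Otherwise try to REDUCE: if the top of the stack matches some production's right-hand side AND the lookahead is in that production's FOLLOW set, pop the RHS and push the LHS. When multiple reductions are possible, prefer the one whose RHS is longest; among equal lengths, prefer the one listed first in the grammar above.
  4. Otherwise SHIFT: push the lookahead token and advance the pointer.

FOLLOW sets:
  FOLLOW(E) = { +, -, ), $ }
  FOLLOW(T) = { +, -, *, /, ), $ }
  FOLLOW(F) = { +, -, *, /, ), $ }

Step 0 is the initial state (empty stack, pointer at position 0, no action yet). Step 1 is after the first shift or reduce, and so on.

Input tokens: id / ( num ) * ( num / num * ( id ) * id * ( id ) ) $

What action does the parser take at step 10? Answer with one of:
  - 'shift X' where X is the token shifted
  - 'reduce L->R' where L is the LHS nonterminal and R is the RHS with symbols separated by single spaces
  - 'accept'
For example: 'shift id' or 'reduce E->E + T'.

Answer: shift )

Derivation:
Step 1: shift id. Stack=[id] ptr=1 lookahead=/ remaining=[/ ( num ) * ( num / num * ( id ) * id * ( id ) ) $]
Step 2: reduce F->id. Stack=[F] ptr=1 lookahead=/ remaining=[/ ( num ) * ( num / num * ( id ) * id * ( id ) ) $]
Step 3: reduce T->F. Stack=[T] ptr=1 lookahead=/ remaining=[/ ( num ) * ( num / num * ( id ) * id * ( id ) ) $]
Step 4: shift /. Stack=[T /] ptr=2 lookahead=( remaining=[( num ) * ( num / num * ( id ) * id * ( id ) ) $]
Step 5: shift (. Stack=[T / (] ptr=3 lookahead=num remaining=[num ) * ( num / num * ( id ) * id * ( id ) ) $]
Step 6: shift num. Stack=[T / ( num] ptr=4 lookahead=) remaining=[) * ( num / num * ( id ) * id * ( id ) ) $]
Step 7: reduce F->num. Stack=[T / ( F] ptr=4 lookahead=) remaining=[) * ( num / num * ( id ) * id * ( id ) ) $]
Step 8: reduce T->F. Stack=[T / ( T] ptr=4 lookahead=) remaining=[) * ( num / num * ( id ) * id * ( id ) ) $]
Step 9: reduce E->T. Stack=[T / ( E] ptr=4 lookahead=) remaining=[) * ( num / num * ( id ) * id * ( id ) ) $]
Step 10: shift ). Stack=[T / ( E )] ptr=5 lookahead=* remaining=[* ( num / num * ( id ) * id * ( id ) ) $]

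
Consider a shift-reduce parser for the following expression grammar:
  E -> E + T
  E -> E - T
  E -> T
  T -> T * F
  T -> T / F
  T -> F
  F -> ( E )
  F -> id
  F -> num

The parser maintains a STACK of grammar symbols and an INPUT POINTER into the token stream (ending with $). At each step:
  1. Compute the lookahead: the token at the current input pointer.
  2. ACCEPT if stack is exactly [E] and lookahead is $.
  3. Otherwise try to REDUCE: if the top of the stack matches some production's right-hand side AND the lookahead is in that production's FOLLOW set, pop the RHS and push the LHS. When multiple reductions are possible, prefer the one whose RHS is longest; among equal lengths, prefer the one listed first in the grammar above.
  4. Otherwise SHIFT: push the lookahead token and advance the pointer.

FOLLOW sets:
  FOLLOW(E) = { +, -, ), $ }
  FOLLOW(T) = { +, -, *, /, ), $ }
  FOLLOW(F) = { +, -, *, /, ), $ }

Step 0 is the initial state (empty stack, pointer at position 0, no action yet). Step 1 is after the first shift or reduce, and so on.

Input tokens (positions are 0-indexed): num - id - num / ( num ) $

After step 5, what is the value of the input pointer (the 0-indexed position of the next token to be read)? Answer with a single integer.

Step 1: shift num. Stack=[num] ptr=1 lookahead=- remaining=[- id - num / ( num ) $]
Step 2: reduce F->num. Stack=[F] ptr=1 lookahead=- remaining=[- id - num / ( num ) $]
Step 3: reduce T->F. Stack=[T] ptr=1 lookahead=- remaining=[- id - num / ( num ) $]
Step 4: reduce E->T. Stack=[E] ptr=1 lookahead=- remaining=[- id - num / ( num ) $]
Step 5: shift -. Stack=[E -] ptr=2 lookahead=id remaining=[id - num / ( num ) $]

Answer: 2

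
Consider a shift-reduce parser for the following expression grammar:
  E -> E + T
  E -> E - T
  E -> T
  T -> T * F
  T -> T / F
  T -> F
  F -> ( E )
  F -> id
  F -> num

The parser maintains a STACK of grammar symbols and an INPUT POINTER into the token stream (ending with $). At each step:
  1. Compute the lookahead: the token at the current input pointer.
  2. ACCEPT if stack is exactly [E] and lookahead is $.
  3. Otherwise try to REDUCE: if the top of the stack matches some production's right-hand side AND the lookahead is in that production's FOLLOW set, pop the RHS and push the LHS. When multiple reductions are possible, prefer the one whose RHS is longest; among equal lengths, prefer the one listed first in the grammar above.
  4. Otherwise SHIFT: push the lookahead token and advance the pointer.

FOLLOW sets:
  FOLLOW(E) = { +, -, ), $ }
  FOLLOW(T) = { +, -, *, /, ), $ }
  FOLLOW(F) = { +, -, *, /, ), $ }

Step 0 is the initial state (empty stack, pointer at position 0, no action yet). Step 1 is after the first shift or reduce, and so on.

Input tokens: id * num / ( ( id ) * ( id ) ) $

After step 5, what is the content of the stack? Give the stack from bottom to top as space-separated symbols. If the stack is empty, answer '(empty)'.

Step 1: shift id. Stack=[id] ptr=1 lookahead=* remaining=[* num / ( ( id ) * ( id ) ) $]
Step 2: reduce F->id. Stack=[F] ptr=1 lookahead=* remaining=[* num / ( ( id ) * ( id ) ) $]
Step 3: reduce T->F. Stack=[T] ptr=1 lookahead=* remaining=[* num / ( ( id ) * ( id ) ) $]
Step 4: shift *. Stack=[T *] ptr=2 lookahead=num remaining=[num / ( ( id ) * ( id ) ) $]
Step 5: shift num. Stack=[T * num] ptr=3 lookahead=/ remaining=[/ ( ( id ) * ( id ) ) $]

Answer: T * num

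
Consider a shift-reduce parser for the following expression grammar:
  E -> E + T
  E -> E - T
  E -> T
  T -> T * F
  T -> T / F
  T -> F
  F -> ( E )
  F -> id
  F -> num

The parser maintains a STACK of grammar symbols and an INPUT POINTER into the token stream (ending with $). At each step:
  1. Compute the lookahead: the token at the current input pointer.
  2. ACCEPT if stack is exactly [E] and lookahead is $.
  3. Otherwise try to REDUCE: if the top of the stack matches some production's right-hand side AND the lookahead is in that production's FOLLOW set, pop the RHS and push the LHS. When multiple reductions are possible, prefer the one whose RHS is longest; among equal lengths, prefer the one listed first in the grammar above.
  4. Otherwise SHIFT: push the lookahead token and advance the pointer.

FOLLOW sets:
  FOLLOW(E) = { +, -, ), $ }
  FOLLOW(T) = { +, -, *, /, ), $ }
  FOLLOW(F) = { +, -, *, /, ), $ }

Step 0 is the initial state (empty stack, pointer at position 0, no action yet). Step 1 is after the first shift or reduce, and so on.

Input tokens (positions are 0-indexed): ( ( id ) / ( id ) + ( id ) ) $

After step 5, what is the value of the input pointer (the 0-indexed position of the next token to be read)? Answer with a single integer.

Step 1: shift (. Stack=[(] ptr=1 lookahead=( remaining=[( id ) / ( id ) + ( id ) ) $]
Step 2: shift (. Stack=[( (] ptr=2 lookahead=id remaining=[id ) / ( id ) + ( id ) ) $]
Step 3: shift id. Stack=[( ( id] ptr=3 lookahead=) remaining=[) / ( id ) + ( id ) ) $]
Step 4: reduce F->id. Stack=[( ( F] ptr=3 lookahead=) remaining=[) / ( id ) + ( id ) ) $]
Step 5: reduce T->F. Stack=[( ( T] ptr=3 lookahead=) remaining=[) / ( id ) + ( id ) ) $]

Answer: 3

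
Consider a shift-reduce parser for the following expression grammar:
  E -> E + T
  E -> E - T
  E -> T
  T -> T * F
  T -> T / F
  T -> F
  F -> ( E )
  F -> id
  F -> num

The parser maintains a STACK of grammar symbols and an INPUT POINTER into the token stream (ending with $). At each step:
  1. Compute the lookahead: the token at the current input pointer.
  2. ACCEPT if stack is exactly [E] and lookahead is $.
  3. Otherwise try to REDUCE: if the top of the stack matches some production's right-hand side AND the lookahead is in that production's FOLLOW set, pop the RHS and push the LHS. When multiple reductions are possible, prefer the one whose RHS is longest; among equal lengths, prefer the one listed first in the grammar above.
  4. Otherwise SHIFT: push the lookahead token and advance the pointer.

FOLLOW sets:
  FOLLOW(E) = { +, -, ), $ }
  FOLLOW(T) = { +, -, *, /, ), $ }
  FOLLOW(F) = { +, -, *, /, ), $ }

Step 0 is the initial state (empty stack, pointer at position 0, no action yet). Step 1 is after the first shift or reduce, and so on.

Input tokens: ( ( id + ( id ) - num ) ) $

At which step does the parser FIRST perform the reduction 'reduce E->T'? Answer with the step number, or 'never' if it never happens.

Answer: 6

Derivation:
Step 1: shift (. Stack=[(] ptr=1 lookahead=( remaining=[( id + ( id ) - num ) ) $]
Step 2: shift (. Stack=[( (] ptr=2 lookahead=id remaining=[id + ( id ) - num ) ) $]
Step 3: shift id. Stack=[( ( id] ptr=3 lookahead=+ remaining=[+ ( id ) - num ) ) $]
Step 4: reduce F->id. Stack=[( ( F] ptr=3 lookahead=+ remaining=[+ ( id ) - num ) ) $]
Step 5: reduce T->F. Stack=[( ( T] ptr=3 lookahead=+ remaining=[+ ( id ) - num ) ) $]
Step 6: reduce E->T. Stack=[( ( E] ptr=3 lookahead=+ remaining=[+ ( id ) - num ) ) $]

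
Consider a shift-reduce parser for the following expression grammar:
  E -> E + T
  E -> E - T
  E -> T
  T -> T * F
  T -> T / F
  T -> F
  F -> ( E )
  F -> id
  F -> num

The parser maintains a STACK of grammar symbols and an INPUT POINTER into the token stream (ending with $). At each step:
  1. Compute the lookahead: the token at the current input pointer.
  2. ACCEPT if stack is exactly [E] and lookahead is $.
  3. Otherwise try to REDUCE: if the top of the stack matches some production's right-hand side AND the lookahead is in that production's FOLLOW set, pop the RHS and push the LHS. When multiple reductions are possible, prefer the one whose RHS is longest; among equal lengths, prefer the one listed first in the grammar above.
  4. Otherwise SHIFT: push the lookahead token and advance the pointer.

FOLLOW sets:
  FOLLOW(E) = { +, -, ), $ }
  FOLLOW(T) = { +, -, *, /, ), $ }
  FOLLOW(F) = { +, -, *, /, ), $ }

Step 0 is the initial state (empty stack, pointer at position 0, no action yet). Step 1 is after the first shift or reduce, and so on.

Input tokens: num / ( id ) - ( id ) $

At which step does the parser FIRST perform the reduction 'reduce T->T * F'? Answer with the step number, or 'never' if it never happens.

Answer: never

Derivation:
Step 1: shift num. Stack=[num] ptr=1 lookahead=/ remaining=[/ ( id ) - ( id ) $]
Step 2: reduce F->num. Stack=[F] ptr=1 lookahead=/ remaining=[/ ( id ) - ( id ) $]
Step 3: reduce T->F. Stack=[T] ptr=1 lookahead=/ remaining=[/ ( id ) - ( id ) $]
Step 4: shift /. Stack=[T /] ptr=2 lookahead=( remaining=[( id ) - ( id ) $]
Step 5: shift (. Stack=[T / (] ptr=3 lookahead=id remaining=[id ) - ( id ) $]
Step 6: shift id. Stack=[T / ( id] ptr=4 lookahead=) remaining=[) - ( id ) $]
Step 7: reduce F->id. Stack=[T / ( F] ptr=4 lookahead=) remaining=[) - ( id ) $]
Step 8: reduce T->F. Stack=[T / ( T] ptr=4 lookahead=) remaining=[) - ( id ) $]
Step 9: reduce E->T. Stack=[T / ( E] ptr=4 lookahead=) remaining=[) - ( id ) $]
Step 10: shift ). Stack=[T / ( E )] ptr=5 lookahead=- remaining=[- ( id ) $]
Step 11: reduce F->( E ). Stack=[T / F] ptr=5 lookahead=- remaining=[- ( id ) $]
Step 12: reduce T->T / F. Stack=[T] ptr=5 lookahead=- remaining=[- ( id ) $]
Step 13: reduce E->T. Stack=[E] ptr=5 lookahead=- remaining=[- ( id ) $]
Step 14: shift -. Stack=[E -] ptr=6 lookahead=( remaining=[( id ) $]
Step 15: shift (. Stack=[E - (] ptr=7 lookahead=id remaining=[id ) $]
Step 16: shift id. Stack=[E - ( id] ptr=8 lookahead=) remaining=[) $]
Step 17: reduce F->id. Stack=[E - ( F] ptr=8 lookahead=) remaining=[) $]
Step 18: reduce T->F. Stack=[E - ( T] ptr=8 lookahead=) remaining=[) $]
Step 19: reduce E->T. Stack=[E - ( E] ptr=8 lookahead=) remaining=[) $]
Step 20: shift ). Stack=[E - ( E )] ptr=9 lookahead=$ remaining=[$]
Step 21: reduce F->( E ). Stack=[E - F] ptr=9 lookahead=$ remaining=[$]
Step 22: reduce T->F. Stack=[E - T] ptr=9 lookahead=$ remaining=[$]
Step 23: reduce E->E - T. Stack=[E] ptr=9 lookahead=$ remaining=[$]
Step 24: accept. Stack=[E] ptr=9 lookahead=$ remaining=[$]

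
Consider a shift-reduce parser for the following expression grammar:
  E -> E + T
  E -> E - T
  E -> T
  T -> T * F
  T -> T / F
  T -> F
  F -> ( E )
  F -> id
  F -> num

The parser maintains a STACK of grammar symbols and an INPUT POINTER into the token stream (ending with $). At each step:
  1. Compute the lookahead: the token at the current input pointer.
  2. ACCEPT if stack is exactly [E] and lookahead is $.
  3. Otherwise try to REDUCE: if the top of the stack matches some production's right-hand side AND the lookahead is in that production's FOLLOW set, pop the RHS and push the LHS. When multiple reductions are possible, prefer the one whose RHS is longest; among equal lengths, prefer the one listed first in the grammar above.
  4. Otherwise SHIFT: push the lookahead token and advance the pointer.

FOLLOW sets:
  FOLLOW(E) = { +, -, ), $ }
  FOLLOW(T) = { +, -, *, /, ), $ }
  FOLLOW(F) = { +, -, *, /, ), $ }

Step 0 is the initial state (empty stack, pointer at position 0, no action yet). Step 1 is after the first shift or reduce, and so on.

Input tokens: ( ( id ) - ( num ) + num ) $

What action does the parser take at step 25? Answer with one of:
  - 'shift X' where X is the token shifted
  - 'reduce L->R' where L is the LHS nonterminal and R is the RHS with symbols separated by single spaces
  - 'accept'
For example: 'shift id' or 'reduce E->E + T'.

Step 1: shift (. Stack=[(] ptr=1 lookahead=( remaining=[( id ) - ( num ) + num ) $]
Step 2: shift (. Stack=[( (] ptr=2 lookahead=id remaining=[id ) - ( num ) + num ) $]
Step 3: shift id. Stack=[( ( id] ptr=3 lookahead=) remaining=[) - ( num ) + num ) $]
Step 4: reduce F->id. Stack=[( ( F] ptr=3 lookahead=) remaining=[) - ( num ) + num ) $]
Step 5: reduce T->F. Stack=[( ( T] ptr=3 lookahead=) remaining=[) - ( num ) + num ) $]
Step 6: reduce E->T. Stack=[( ( E] ptr=3 lookahead=) remaining=[) - ( num ) + num ) $]
Step 7: shift ). Stack=[( ( E )] ptr=4 lookahead=- remaining=[- ( num ) + num ) $]
Step 8: reduce F->( E ). Stack=[( F] ptr=4 lookahead=- remaining=[- ( num ) + num ) $]
Step 9: reduce T->F. Stack=[( T] ptr=4 lookahead=- remaining=[- ( num ) + num ) $]
Step 10: reduce E->T. Stack=[( E] ptr=4 lookahead=- remaining=[- ( num ) + num ) $]
Step 11: shift -. Stack=[( E -] ptr=5 lookahead=( remaining=[( num ) + num ) $]
Step 12: shift (. Stack=[( E - (] ptr=6 lookahead=num remaining=[num ) + num ) $]
Step 13: shift num. Stack=[( E - ( num] ptr=7 lookahead=) remaining=[) + num ) $]
Step 14: reduce F->num. Stack=[( E - ( F] ptr=7 lookahead=) remaining=[) + num ) $]
Step 15: reduce T->F. Stack=[( E - ( T] ptr=7 lookahead=) remaining=[) + num ) $]
Step 16: reduce E->T. Stack=[( E - ( E] ptr=7 lookahead=) remaining=[) + num ) $]
Step 17: shift ). Stack=[( E - ( E )] ptr=8 lookahead=+ remaining=[+ num ) $]
Step 18: reduce F->( E ). Stack=[( E - F] ptr=8 lookahead=+ remaining=[+ num ) $]
Step 19: reduce T->F. Stack=[( E - T] ptr=8 lookahead=+ remaining=[+ num ) $]
Step 20: reduce E->E - T. Stack=[( E] ptr=8 lookahead=+ remaining=[+ num ) $]
Step 21: shift +. Stack=[( E +] ptr=9 lookahead=num remaining=[num ) $]
Step 22: shift num. Stack=[( E + num] ptr=10 lookahead=) remaining=[) $]
Step 23: reduce F->num. Stack=[( E + F] ptr=10 lookahead=) remaining=[) $]
Step 24: reduce T->F. Stack=[( E + T] ptr=10 lookahead=) remaining=[) $]
Step 25: reduce E->E + T. Stack=[( E] ptr=10 lookahead=) remaining=[) $]

Answer: reduce E->E + T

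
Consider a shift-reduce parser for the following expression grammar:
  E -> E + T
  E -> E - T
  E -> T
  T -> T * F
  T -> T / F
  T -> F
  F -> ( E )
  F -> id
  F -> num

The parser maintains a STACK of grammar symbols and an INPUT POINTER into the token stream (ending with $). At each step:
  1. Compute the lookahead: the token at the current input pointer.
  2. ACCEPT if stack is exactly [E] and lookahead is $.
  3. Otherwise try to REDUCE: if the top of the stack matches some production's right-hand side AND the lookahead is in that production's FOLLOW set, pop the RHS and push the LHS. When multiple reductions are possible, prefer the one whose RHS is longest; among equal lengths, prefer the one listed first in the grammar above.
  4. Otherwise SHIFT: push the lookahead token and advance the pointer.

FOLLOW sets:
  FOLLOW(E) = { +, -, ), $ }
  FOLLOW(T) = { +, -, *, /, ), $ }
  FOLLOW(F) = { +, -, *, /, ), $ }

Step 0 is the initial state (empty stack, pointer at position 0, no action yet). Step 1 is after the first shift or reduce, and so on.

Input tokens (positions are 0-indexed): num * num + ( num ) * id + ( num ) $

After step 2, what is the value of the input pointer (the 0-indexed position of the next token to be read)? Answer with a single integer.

Answer: 1

Derivation:
Step 1: shift num. Stack=[num] ptr=1 lookahead=* remaining=[* num + ( num ) * id + ( num ) $]
Step 2: reduce F->num. Stack=[F] ptr=1 lookahead=* remaining=[* num + ( num ) * id + ( num ) $]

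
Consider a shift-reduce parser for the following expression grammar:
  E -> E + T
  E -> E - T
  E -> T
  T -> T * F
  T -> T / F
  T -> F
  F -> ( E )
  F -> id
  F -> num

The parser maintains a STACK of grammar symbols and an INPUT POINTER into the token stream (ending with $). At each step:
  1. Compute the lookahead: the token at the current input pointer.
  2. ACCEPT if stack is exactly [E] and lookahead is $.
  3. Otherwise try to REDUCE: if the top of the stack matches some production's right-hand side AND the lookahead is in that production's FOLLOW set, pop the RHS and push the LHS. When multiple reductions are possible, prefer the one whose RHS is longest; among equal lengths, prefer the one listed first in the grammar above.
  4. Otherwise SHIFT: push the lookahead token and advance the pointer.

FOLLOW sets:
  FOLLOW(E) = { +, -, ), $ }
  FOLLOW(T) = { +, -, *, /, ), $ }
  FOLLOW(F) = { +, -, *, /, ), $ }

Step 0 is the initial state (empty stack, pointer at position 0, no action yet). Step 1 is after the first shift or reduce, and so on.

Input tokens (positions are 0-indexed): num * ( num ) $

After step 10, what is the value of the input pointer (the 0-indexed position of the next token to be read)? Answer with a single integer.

Step 1: shift num. Stack=[num] ptr=1 lookahead=* remaining=[* ( num ) $]
Step 2: reduce F->num. Stack=[F] ptr=1 lookahead=* remaining=[* ( num ) $]
Step 3: reduce T->F. Stack=[T] ptr=1 lookahead=* remaining=[* ( num ) $]
Step 4: shift *. Stack=[T *] ptr=2 lookahead=( remaining=[( num ) $]
Step 5: shift (. Stack=[T * (] ptr=3 lookahead=num remaining=[num ) $]
Step 6: shift num. Stack=[T * ( num] ptr=4 lookahead=) remaining=[) $]
Step 7: reduce F->num. Stack=[T * ( F] ptr=4 lookahead=) remaining=[) $]
Step 8: reduce T->F. Stack=[T * ( T] ptr=4 lookahead=) remaining=[) $]
Step 9: reduce E->T. Stack=[T * ( E] ptr=4 lookahead=) remaining=[) $]
Step 10: shift ). Stack=[T * ( E )] ptr=5 lookahead=$ remaining=[$]

Answer: 5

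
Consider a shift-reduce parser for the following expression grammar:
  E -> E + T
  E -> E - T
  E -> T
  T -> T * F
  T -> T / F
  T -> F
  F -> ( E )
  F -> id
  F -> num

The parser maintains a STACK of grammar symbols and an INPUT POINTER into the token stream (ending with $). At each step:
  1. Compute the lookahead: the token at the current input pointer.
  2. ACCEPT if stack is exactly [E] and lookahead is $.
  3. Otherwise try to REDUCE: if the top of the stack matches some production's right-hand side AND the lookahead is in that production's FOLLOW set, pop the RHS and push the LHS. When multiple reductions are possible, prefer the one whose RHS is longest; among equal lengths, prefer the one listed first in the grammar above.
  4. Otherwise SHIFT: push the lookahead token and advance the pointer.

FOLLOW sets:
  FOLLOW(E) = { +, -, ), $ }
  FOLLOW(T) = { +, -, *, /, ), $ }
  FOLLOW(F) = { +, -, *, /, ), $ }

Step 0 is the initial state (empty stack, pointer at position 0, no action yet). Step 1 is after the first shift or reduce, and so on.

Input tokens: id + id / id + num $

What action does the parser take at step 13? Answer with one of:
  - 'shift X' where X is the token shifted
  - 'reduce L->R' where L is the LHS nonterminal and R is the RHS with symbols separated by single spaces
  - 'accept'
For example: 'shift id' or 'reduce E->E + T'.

Answer: reduce E->E + T

Derivation:
Step 1: shift id. Stack=[id] ptr=1 lookahead=+ remaining=[+ id / id + num $]
Step 2: reduce F->id. Stack=[F] ptr=1 lookahead=+ remaining=[+ id / id + num $]
Step 3: reduce T->F. Stack=[T] ptr=1 lookahead=+ remaining=[+ id / id + num $]
Step 4: reduce E->T. Stack=[E] ptr=1 lookahead=+ remaining=[+ id / id + num $]
Step 5: shift +. Stack=[E +] ptr=2 lookahead=id remaining=[id / id + num $]
Step 6: shift id. Stack=[E + id] ptr=3 lookahead=/ remaining=[/ id + num $]
Step 7: reduce F->id. Stack=[E + F] ptr=3 lookahead=/ remaining=[/ id + num $]
Step 8: reduce T->F. Stack=[E + T] ptr=3 lookahead=/ remaining=[/ id + num $]
Step 9: shift /. Stack=[E + T /] ptr=4 lookahead=id remaining=[id + num $]
Step 10: shift id. Stack=[E + T / id] ptr=5 lookahead=+ remaining=[+ num $]
Step 11: reduce F->id. Stack=[E + T / F] ptr=5 lookahead=+ remaining=[+ num $]
Step 12: reduce T->T / F. Stack=[E + T] ptr=5 lookahead=+ remaining=[+ num $]
Step 13: reduce E->E + T. Stack=[E] ptr=5 lookahead=+ remaining=[+ num $]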